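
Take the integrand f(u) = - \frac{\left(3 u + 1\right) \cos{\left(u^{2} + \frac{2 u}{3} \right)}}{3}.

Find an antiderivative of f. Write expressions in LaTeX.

The substitution w = u^{2} + \frac{2 u}{3} works: f is exactly (dF/dw)*(dw/du) for that inner function.
Check: d/du[- \frac{\sin{\left(u^{2} + \frac{2 u}{3} \right)}}{2}] = - u \cos{\left(u^{2} + \frac{2 u}{3} \right)} - \frac{\cos{\left(u^{2} + \frac{2 u}{3} \right)}}{3}, which equals f(u).

An antiderivative is F(u) = - \frac{\sin{\left(u^{2} + \frac{2 u}{3} \right)}}{2}.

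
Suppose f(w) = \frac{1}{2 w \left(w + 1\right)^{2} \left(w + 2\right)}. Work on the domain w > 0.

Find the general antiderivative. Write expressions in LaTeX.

The denominator factors as 2 w \left(w + 1\right)^{2} \left(w + 2\right); partial fractions split f into directly integrable pieces: - \frac{1}{4 \left(w + 2\right)} - \frac{1}{2 \left(w + 1\right)^{2}} + \frac{1}{4 w}.
Check: d/dw[\frac{\log{\left(w \right)}}{4} - \frac{\log{\left(w + 2 \right)}}{4} + \frac{1}{2 w + 2}] = \frac{1}{2 w^{4} + 8 w^{3} + 10 w^{2} + 4 w}, which equals f(w).

F(w) = \frac{\log{\left(w \right)}}{4} - \frac{\log{\left(w + 2 \right)}}{4} + \frac{1}{2 w + 2} + C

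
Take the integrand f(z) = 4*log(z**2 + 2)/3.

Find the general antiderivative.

Whatever form F(z) takes, F'(z) = f(z) is non-negotiable.
Check: d/dz[4*z*log(z**2 + 2)/3 - 8*z/3 + 8*sqrt(2)*atan(sqrt(2)*z/2)/3] = 4*log(z**2 + 2)/3 = f(z).

F(z) = 4*z*log(z**2 + 2)/3 - 8*z/3 + 8*sqrt(2)*atan(sqrt(2)*z/2)/3 + C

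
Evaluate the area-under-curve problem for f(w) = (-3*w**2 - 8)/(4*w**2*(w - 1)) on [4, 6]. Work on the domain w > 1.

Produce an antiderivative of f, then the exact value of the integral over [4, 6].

Antiderivative: F(w) = 2*log(w) - 11*log(w - 1)/4 - 2/w; value = -11*log(5)/4 - 2*log(4) + 1/6 + 11*log(3)/4 + 2*log(6)

Factor the denominator (4*w**2*(w - 1)) and decompose: f = -11/(4*(w - 1)) + 2/w + 2/w**2; each piece integrates to a log, atan, or power term.
F(w) = 2*log(w) - 11*log(w - 1)/4 - 2/w is an antiderivative of f.
Check: d/dw[2*log(w) - 11*log(w - 1)/4 - 2/w] = (-3*w**2 - 8)/(4*w**3 - 4*w**2), which equals f(w).
F(6) = -11*log(5)/4 - 1/3 + 2*log(6); F(4) = -11*log(3)/4 - 1/2 + 2*log(4).
Integral = F(6) - F(4) = -11*log(5)/4 - 2*log(4) + 1/6 + 11*log(3)/4 + 2*log(6).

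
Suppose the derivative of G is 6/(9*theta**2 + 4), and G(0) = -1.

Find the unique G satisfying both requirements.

G(theta) = atan(3*theta/2) - 1

For G(theta) to be correct, d/dtheta[G] must agree with the stated G'(theta) identically.
A general antiderivative is atan(3*theta/2) + C.
The condition gives C = -1 - (0) = -1.
So G(theta) = atan(3*theta/2) - 1.
Check: d/dtheta[atan(3*theta/2) - 1] = 6/(9*theta**2 + 4) = G'(theta).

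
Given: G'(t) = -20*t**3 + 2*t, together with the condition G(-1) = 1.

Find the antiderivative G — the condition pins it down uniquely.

G(t) = -5*t**4 + t**2 + 5

The integrand splits into summands that can be handled one at a time.
A general antiderivative is -5*t**4 + t**2 + 4 + C.
The condition gives C = 1 - (0) = 1.
So G(t) = -5*t**4 + t**2 + 5.
Check: d/dt[-5*t**4 + t**2 + 5] = -20*t**3 + 2*t = G'(t).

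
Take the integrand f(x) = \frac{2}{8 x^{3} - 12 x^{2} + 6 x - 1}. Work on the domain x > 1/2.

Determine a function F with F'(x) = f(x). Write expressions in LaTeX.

An antiderivative is F(x) = - \frac{1}{2 \left(2 x - 1\right)^{2}}.

Recover f(x) by differentiating a candidate F(x); any mismatch rules it out.
Check: d/dx[- \frac{1}{2 \left(2 x - 1\right)^{2}}] = \frac{2}{8 x^{3} - 12 x^{2} + 6 x - 1} = f(x).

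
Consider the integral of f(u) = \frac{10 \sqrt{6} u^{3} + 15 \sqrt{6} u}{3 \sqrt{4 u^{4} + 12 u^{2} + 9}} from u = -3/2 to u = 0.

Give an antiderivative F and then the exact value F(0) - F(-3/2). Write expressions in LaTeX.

Antiderivative: F(u) = \frac{5 \sqrt{\frac{2 u^{4}}{3} + 2 u^{2} + \frac{3}{2}}}{2}; value = - \frac{15 \sqrt{6}}{8}

The substitution w = \frac{2 u^{4}}{3} + 2 u^{2} + \frac{3}{2} works: f is exactly (dF/dw)*(dw/du) for that inner function.
F(u) = \frac{5 \sqrt{\frac{2 u^{4}}{3} + 2 u^{2} + \frac{3}{2}}}{2} is an antiderivative of f.
Check: d/du[\frac{5 \sqrt{\frac{2 u^{4}}{3} + 2 u^{2} + \frac{3}{2}}}{2}] = \frac{10 \sqrt{6} u^{3} + 15 \sqrt{6} u}{3 \sqrt{4 u^{4} + 12 u^{2} + 9}} = f(u).
F(0) = \frac{5 \sqrt{6}}{4}; F(-3/2) = \frac{25 \sqrt{6}}{8}.
Integral = F(0) - F(-3/2) = - \frac{15 \sqrt{6}}{8}.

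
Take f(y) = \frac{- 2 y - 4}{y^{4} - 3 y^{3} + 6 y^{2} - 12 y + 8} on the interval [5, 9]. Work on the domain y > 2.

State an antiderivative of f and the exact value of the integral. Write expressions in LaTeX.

Antiderivative: F(y) = \frac{- 10 \log{\left(y - 2 \right)} + 12 \log{\left(y - 1 \right)} - \log{\left(y^{2} + 4 \right)} + 4 \operatorname{atan}{\left(\frac{y}{2} \right)}}{10}; value = - \log{\left(7 \right)} - \frac{6 \log{\left(4 \right)}}{5} - \frac{2 \operatorname{atan}{\left(\frac{5}{2} \right)}}{5} - \frac{\log{\left(85 \right)}}{10} + \frac{\log{\left(29 \right)}}{10} + \frac{2 \operatorname{atan}{\left(\frac{9}{2} \right)}}{5} + \log{\left(3 \right)} + \frac{6 \log{\left(8 \right)}}{5}

Factor the denominator (\left(y - 2\right) \left(y - 1\right) \left(y^{2} + 4\right)) and decompose: f = - \frac{y - 4}{5 \left(y^{2} + 4\right)} + \frac{6}{5 \left(y - 1\right)} - \frac{1}{y - 2}; each piece integrates to a log, atan, or power term.
F(y) = \frac{- 10 \log{\left(y - 2 \right)} + 12 \log{\left(y - 1 \right)} - \log{\left(y^{2} + 4 \right)} + 4 \operatorname{atan}{\left(\frac{y}{2} \right)}}{10} is an antiderivative of f.
Check: d/dy[\frac{- 10 \log{\left(y - 2 \right)} + 12 \log{\left(y - 1 \right)} - \log{\left(y^{2} + 4 \right)} + 4 \operatorname{atan}{\left(\frac{y}{2} \right)}}{10}] = \frac{- 2 y - 4}{y^{4} - 3 y^{3} + 6 y^{2} - 12 y + 8} = f(y).
F(9) = - \log{\left(7 \right)} - \frac{\log{\left(85 \right)}}{10} + \frac{2 \operatorname{atan}{\left(\frac{9}{2} \right)}}{5} + \frac{6 \log{\left(8 \right)}}{5}; F(5) = - \log{\left(3 \right)} - \frac{\log{\left(29 \right)}}{10} + \frac{2 \operatorname{atan}{\left(\frac{5}{2} \right)}}{5} + \frac{6 \log{\left(4 \right)}}{5}.
Integral = F(9) - F(5) = - \log{\left(7 \right)} - \frac{6 \log{\left(4 \right)}}{5} - \frac{2 \operatorname{atan}{\left(\frac{5}{2} \right)}}{5} - \frac{\log{\left(85 \right)}}{10} + \frac{\log{\left(29 \right)}}{10} + \frac{2 \operatorname{atan}{\left(\frac{9}{2} \right)}}{5} + \log{\left(3 \right)} + \frac{6 \log{\left(8 \right)}}{5}.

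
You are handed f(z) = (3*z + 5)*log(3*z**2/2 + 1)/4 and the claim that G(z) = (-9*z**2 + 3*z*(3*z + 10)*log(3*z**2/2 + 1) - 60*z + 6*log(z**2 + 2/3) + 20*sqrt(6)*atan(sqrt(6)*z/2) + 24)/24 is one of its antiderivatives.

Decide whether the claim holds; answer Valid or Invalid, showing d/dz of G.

d/dz[G] = 3*z*log(3*z**2/2 + 1)/4 + 5*log(3*z**2/2 + 1)/4
This equals f(z) exactly, so the claim holds.

Valid. The derivative of G reproduces f.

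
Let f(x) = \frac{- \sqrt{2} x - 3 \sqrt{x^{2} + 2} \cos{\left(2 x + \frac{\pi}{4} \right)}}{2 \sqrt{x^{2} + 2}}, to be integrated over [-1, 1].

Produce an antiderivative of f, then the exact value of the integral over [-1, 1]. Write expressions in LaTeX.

Whatever form F(x) takes, F'(x) = f(x) is non-negotiable.
F(x) = - \frac{2 \sqrt{2} \sqrt{x^{2} + 2} + 3 \sin{\left(2 x + \frac{\pi}{4} \right)}}{4} is an antiderivative of f.
Check: d/dx[- \frac{2 \sqrt{2} \sqrt{x^{2} + 2} + 3 \sin{\left(2 x + \frac{\pi}{4} \right)}}{4}] = \frac{- \sqrt{2} x - 3 \sqrt{x^{2} + 2} \cos{\left(2 x + \frac{\pi}{4} \right)}}{2 \sqrt{x^{2} + 2}} = f(x).
F(1) = - \frac{\sqrt{6}}{2} - \frac{3 \sin{\left(\frac{\pi}{4} + 2 \right)}}{4}; F(-1) = - \frac{\sqrt{6}}{2} - \frac{3 \cos{\left(\frac{\pi}{4} + 2 \right)}}{4}.
Integral = F(1) - F(-1) = \frac{3 \cos{\left(\frac{\pi}{4} + 2 \right)}}{4} - \frac{3 \sin{\left(\frac{\pi}{4} + 2 \right)}}{4}.

Antiderivative: F(x) = - \frac{2 \sqrt{2} \sqrt{x^{2} + 2} + 3 \sin{\left(2 x + \frac{\pi}{4} \right)}}{4}; value = \frac{3 \cos{\left(\frac{\pi}{4} + 2 \right)}}{4} - \frac{3 \sin{\left(\frac{\pi}{4} + 2 \right)}}{4}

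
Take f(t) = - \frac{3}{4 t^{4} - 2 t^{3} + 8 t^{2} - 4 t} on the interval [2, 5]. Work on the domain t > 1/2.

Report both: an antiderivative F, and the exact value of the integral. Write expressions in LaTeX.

Factor the denominator (2 t \left(2 t - 1\right) \left(t^{2} + 2\right)) and decompose: f = - \frac{t - 4}{12 \left(t^{2} + 2\right)} - \frac{4}{3 \left(2 t - 1\right)} + \frac{3}{4 t}; each piece integrates to a log, atan, or power term.
F(t) = \frac{3 \log{\left(t \right)}}{4} - \frac{2 \log{\left(t - \frac{1}{2} \right)}}{3} - \frac{\log{\left(t^{2} + 2 \right)}}{24} + \frac{\sqrt{2} \operatorname{atan}{\left(\frac{\sqrt{2} t}{2} \right)}}{6} is an antiderivative of f.
Check: d/dt[\frac{3 \log{\left(t \right)}}{4} - \frac{2 \log{\left(t - \frac{1}{2} \right)}}{3} - \frac{\log{\left(t^{2} + 2 \right)}}{24} + \frac{\sqrt{2} \operatorname{atan}{\left(\frac{\sqrt{2} t}{2} \right)}}{6}] = - \frac{3}{4 t^{4} - 2 t^{3} + 8 t^{2} - 4 t} = f(t).
F(5) = - \frac{2 \log{\left(\frac{9}{2} \right)}}{3} - \frac{\log{\left(27 \right)}}{24} + \frac{\sqrt{2} \operatorname{atan}{\left(\frac{5 \sqrt{2}}{2} \right)}}{6} + \frac{3 \log{\left(5 \right)}}{4}; F(2) = - \frac{2 \log{\left(\frac{3}{2} \right)}}{3} - \frac{\log{\left(6 \right)}}{24} + \frac{\sqrt{2} \operatorname{atan}{\left(\sqrt{2} \right)}}{6} + \frac{3 \log{\left(2 \right)}}{4}.
Integral = F(5) - F(2) = - \frac{2 \log{\left(\frac{9}{2} \right)}}{3} - \frac{3 \log{\left(2 \right)}}{4} - \frac{\sqrt{2} \operatorname{atan}{\left(\sqrt{2} \right)}}{6} - \frac{\log{\left(27 \right)}}{24} + \frac{\log{\left(6 \right)}}{24} + \frac{2 \log{\left(\frac{3}{2} \right)}}{3} + \frac{\sqrt{2} \operatorname{atan}{\left(\frac{5 \sqrt{2}}{2} \right)}}{6} + \frac{3 \log{\left(5 \right)}}{4}.

Antiderivative: F(t) = \frac{3 \log{\left(t \right)}}{4} - \frac{2 \log{\left(t - \frac{1}{2} \right)}}{3} - \frac{\log{\left(t^{2} + 2 \right)}}{24} + \frac{\sqrt{2} \operatorname{atan}{\left(\frac{\sqrt{2} t}{2} \right)}}{6}; value = - \frac{2 \log{\left(\frac{9}{2} \right)}}{3} - \frac{3 \log{\left(2 \right)}}{4} - \frac{\sqrt{2} \operatorname{atan}{\left(\sqrt{2} \right)}}{6} - \frac{\log{\left(27 \right)}}{24} + \frac{\log{\left(6 \right)}}{24} + \frac{2 \log{\left(\frac{3}{2} \right)}}{3} + \frac{\sqrt{2} \operatorname{atan}{\left(\frac{5 \sqrt{2}}{2} \right)}}{6} + \frac{3 \log{\left(5 \right)}}{4}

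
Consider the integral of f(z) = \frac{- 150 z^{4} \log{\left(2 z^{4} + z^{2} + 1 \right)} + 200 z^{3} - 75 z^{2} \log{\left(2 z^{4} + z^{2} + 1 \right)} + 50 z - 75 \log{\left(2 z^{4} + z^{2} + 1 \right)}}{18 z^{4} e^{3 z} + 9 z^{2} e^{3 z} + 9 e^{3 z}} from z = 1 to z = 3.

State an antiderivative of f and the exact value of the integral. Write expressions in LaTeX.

Antiderivative: F(z) = \frac{25 e^{- 3 z} \log{\left(2 z^{4} + z^{2} + 1 \right)}}{9}; value = - \frac{25 \log{\left(4 \right)}}{9 e^{3}} + \frac{25 \log{\left(172 \right)}}{9 e^{9}}

f has the shape u'v + uv' for u = \frac{25 e^{- 3 z}}{9} and v = \log{\left(2 z^{4} + z^{2} + 1 \right)} — it is the derivative of the product u*v.
F(z) = \frac{25 e^{- 3 z} \log{\left(2 z^{4} + z^{2} + 1 \right)}}{9} is an antiderivative of f.
Check: d/dz[\frac{25 e^{- 3 z} \log{\left(2 z^{4} + z^{2} + 1 \right)}}{9}] = \frac{- 150 z^{4} \log{\left(2 z^{4} + z^{2} + 1 \right)} + 200 z^{3} - 75 z^{2} \log{\left(2 z^{4} + z^{2} + 1 \right)} + 50 z - 75 \log{\left(2 z^{4} + z^{2} + 1 \right)}}{18 z^{4} e^{3 z} + 9 z^{2} e^{3 z} + 9 e^{3 z}} = f(z).
F(3) = \frac{25 \log{\left(172 \right)}}{9 e^{9}}; F(1) = \frac{25 \log{\left(4 \right)}}{9 e^{3}}.
Integral = F(3) - F(1) = - \frac{25 \log{\left(4 \right)}}{9 e^{3}} + \frac{25 \log{\left(172 \right)}}{9 e^{9}}.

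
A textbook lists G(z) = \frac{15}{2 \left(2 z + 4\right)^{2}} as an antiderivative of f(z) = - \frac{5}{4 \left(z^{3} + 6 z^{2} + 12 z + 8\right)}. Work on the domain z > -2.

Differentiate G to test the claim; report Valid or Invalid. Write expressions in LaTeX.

d/dz[G] = - \frac{15}{4 z^{3} + 24 z^{2} + 48 z + 32}
d/dz[G] - f(z) = - \frac{5}{2 z^{3} + 12 z^{2} + 24 z + 16} != 0.

Invalid: d/dz[G] - f = - \frac{5}{2 z^{3} + 12 z^{2} + 24 z + 16}, which is not 0.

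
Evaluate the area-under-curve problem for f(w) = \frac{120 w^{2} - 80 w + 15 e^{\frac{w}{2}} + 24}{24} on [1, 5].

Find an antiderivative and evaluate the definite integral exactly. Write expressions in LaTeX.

Any candidate F(w) must reproduce f(w) exactly when differentiated.
F(w) = \frac{5 w^{3}}{3} - \frac{5 w^{2}}{3} + w + \frac{5 e^{\frac{w}{2}}}{4} is an antiderivative of f.
Check: d/dw[\frac{5 w^{3}}{3} - \frac{5 w^{2}}{3} + w + \frac{5 e^{\frac{w}{2}}}{4}] = 5 w^{2} - \frac{10 w}{3} + \frac{5 e^{\frac{w}{2}}}{8} + 1, which equals f(w).
F(5) = \frac{5 e^{\frac{5}{2}}}{4} + \frac{515}{3}; F(1) = 1 + \frac{5 e^{\frac{1}{2}}}{4}.
Integral = F(5) - F(1) = - \frac{5 e^{\frac{1}{2}}}{4} + \frac{5 e^{\frac{5}{2}}}{4} + \frac{512}{3}.

Antiderivative: F(w) = \frac{5 w^{3}}{3} - \frac{5 w^{2}}{3} + w + \frac{5 e^{\frac{w}{2}}}{4}; value = - \frac{5 e^{\frac{1}{2}}}{4} + \frac{5 e^{\frac{5}{2}}}{4} + \frac{512}{3}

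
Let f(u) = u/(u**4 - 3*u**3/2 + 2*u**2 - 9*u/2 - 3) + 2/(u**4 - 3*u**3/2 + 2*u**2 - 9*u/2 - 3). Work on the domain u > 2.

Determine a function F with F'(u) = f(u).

An antiderivative is F(u) = 8*log(u - 2)/35 - 12*log(u + 1/2)/65 - 2*log(u**2 + 3)/91 - 50*sqrt(3)*atan(sqrt(3)*u/3)/273.

The denominator factors as (u - 2)*(2*u + 1)*(u**2 + 3); partial fractions split f into directly integrable pieces: -2*(2*u + 25)/(91*(u**2 + 3)) - 24/(65*(2*u + 1)) + 8/(35*(u - 2)).
Check: d/du[8*log(u - 2)/35 - 12*log(u + 1/2)/65 - 2*log(u**2 + 3)/91 - 50*sqrt(3)*atan(sqrt(3)*u/3)/273] = (2*u + 4)/(2*u**4 - 3*u**3 + 4*u**2 - 9*u - 6), which equals f(u).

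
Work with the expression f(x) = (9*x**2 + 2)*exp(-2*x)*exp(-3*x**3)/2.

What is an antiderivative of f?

f matches the chain-rule pattern g'(h)*h' with inner function h(x) = -3*x**3 - 2*x; substituting u = h(x) collapses the integral.
Check: d/dx[-exp(-3*x**3 - 2*x)/2] = (9*x**2 + 2)*exp(-2*x)*exp(-3*x**3)/2 = f(x).

An antiderivative is F(x) = -exp(-3*x**3 - 2*x)/2.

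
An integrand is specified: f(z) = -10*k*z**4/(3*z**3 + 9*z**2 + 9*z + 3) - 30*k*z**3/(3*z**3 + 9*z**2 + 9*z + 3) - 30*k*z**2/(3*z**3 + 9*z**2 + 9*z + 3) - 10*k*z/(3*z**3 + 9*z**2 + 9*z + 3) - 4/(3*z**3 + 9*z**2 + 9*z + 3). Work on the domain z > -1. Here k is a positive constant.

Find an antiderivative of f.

An antiderivative is F(z) = (-5*k*z**2*(z + 1)**2 + 2)/(3*(z + 1)**2).

The integrand splits into summands that can be handled one at a time.
Check: d/dz[(-5*k*z**2*(z + 1)**2 + 2)/(3*(z + 1)**2)] = (-10*k*z**4 - 30*k*z**3 - 30*k*z**2 - 10*k*z - 4)/(3*z**3 + 9*z**2 + 9*z + 3), which equals f(z).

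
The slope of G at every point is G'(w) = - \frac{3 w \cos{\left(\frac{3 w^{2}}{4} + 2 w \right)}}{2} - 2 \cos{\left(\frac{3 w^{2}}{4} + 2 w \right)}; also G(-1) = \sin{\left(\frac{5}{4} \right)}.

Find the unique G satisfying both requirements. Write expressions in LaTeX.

G(w) = - \sin{\left(\frac{3 w^{2}}{4} + 2 w \right)}

G'(w) matches the chain-rule pattern g'(h)*h' with inner function h(w) = \frac{3 w^{2}}{4} + 2 w; substituting u = h(w) collapses the integral.
A general antiderivative is - \sin{\left(\frac{3 w^{2}}{4} + 2 w \right)} + C.
The condition gives C = \sin{\left(\frac{5}{4} \right)} - (\sin{\left(\frac{5}{4} \right)}) = 0.
So G(w) = - \sin{\left(\frac{3 w^{2}}{4} + 2 w \right)}.
Check: d/dw[- \sin{\left(\frac{3 w^{2}}{4} + 2 w \right)}] = - \frac{3 w \cos{\left(\frac{3 w^{2}}{4} + 2 w \right)}}{2} - 2 \cos{\left(\frac{3 w^{2}}{4} + 2 w \right)} = G'(w).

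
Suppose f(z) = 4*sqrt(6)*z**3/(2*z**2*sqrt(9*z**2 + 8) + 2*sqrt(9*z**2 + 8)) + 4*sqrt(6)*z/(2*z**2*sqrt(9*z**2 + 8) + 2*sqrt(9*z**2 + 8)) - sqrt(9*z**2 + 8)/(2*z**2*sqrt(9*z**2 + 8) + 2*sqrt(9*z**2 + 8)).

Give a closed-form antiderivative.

An antiderivative is F(z) = (4*sqrt(6)*sqrt(9*z**2 + 8) - 9*atan(z))/18.

The integrand splits into summands that can be handled one at a time.
Check: d/dz[(4*sqrt(6)*sqrt(9*z**2 + 8) - 9*atan(z))/18] = (4*sqrt(6)*z**3 + 4*sqrt(6)*z - sqrt(9*z**2 + 8))/(2*z**2*sqrt(9*z**2 + 8) + 2*sqrt(9*z**2 + 8)), which equals f(z).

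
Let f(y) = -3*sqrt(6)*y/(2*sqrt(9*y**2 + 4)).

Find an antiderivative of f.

An antiderivative is F(y) = -sqrt(6)*sqrt(9*y**2 + 4)/6.

f matches the chain-rule pattern g'(h)*h' with inner function h(y) = 3*y**2/2 + 2/3; substituting u = h(y) collapses the integral.
Check: d/dy[-sqrt(6)*sqrt(9*y**2 + 4)/6] = -3*sqrt(6)*y/(2*sqrt(9*y**2 + 4)) = f(y).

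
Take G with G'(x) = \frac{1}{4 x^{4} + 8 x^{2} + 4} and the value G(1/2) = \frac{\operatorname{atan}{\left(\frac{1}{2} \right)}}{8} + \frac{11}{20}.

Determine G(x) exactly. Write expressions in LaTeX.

Since d/dx undoes antidifferentiation here, G(x) must give back the stated G'(x).
A general antiderivative is \frac{x}{8 x^{2} + 8} + \frac{\operatorname{atan}{\left(x \right)}}{8} + C.
The condition gives C = \frac{\operatorname{atan}{\left(\frac{1}{2} \right)}}{8} + \frac{11}{20} - (\frac{1}{20} + \frac{\operatorname{atan}{\left(\frac{1}{2} \right)}}{8}) = \frac{1}{2}.
So G(x) = \frac{x^{2} \operatorname{atan}{\left(x \right)} + 4 x^{2} + x + \operatorname{atan}{\left(x \right)} + 4}{8 \left(x^{2} + 1\right)}.
Check: d/dx[\frac{x^{2} \operatorname{atan}{\left(x \right)} + 4 x^{2} + x + \operatorname{atan}{\left(x \right)} + 4}{8 \left(x^{2} + 1\right)}] = \frac{1}{4 x^{4} + 8 x^{2} + 4} = G'(x).

G(x) = \frac{x^{2} \operatorname{atan}{\left(x \right)} + 4 x^{2} + x + \operatorname{atan}{\left(x \right)} + 4}{8 \left(x^{2} + 1\right)}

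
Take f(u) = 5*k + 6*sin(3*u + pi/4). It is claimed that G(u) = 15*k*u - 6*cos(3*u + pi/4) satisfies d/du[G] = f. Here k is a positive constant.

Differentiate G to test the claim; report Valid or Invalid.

d/du[G] = 15*k + 18*sin(3*u + pi/4)
d/du[G] - f(u) = 10*k + 12*sin(3*u + pi/4) != 0.

Invalid: d/du[G] - f = 10*k + 12*sin(3*u + pi/4), which is not 0.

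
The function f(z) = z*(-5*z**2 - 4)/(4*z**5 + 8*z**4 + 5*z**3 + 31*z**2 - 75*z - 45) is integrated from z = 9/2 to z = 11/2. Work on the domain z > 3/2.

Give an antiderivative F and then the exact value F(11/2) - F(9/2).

The denominator factors as (z + 3)*(2*z - 3)*(2*z + 1)*(z**2 + 5); partial fractions split f into directly integrable pieces: -(7*z + 25)/(58*(z**2 + 5)) - 1/(20*(2*z + 1)) - 61/(348*(2*z - 3)) + 7/(30*(z + 3)).
F(z) = -(305*log(z - 3/2) + 87*log(z + 1/2) - 812*log(z + 3) + 210*log(z**2 + 5) + 300*sqrt(5)*atan(sqrt(5)*z/5))/3480 is an antiderivative of f.
Check: d/dz[-(305*log(z - 3/2) + 87*log(z + 1/2) - 812*log(z + 3) + 210*log(z**2 + 5) + 300*sqrt(5)*atan(sqrt(5)*z/5))/3480] = (-5*z**3 - 4*z)/(4*z**5 + 8*z**4 + 5*z**3 + 31*z**2 - 75*z - 45), which equals f(z).
F(11/2) = -5*sqrt(5)*atan(11*sqrt(5)/10)/58 - 7*log(141/4)/116 - 61*log(4)/696 - log(6)/40 + 7*log(17/2)/30; F(9/2) = -5*sqrt(5)*atan(9*sqrt(5)/10)/58 - 7*log(101/4)/116 - 61*log(3)/696 - log(5)/40 + 7*log(15/2)/30.
Integral = F(11/2) - F(9/2) = -7*log(15/2)/30 - 5*sqrt(5)*atan(11*sqrt(5)/10)/58 - 7*log(141/4)/116 - 61*log(4)/696 - log(6)/40 + log(5)/40 + 61*log(3)/696 + 7*log(101/4)/116 + 5*sqrt(5)*atan(9*sqrt(5)/10)/58 + 7*log(17/2)/30.

Antiderivative: F(z) = -(305*log(z - 3/2) + 87*log(z + 1/2) - 812*log(z + 3) + 210*log(z**2 + 5) + 300*sqrt(5)*atan(sqrt(5)*z/5))/3480; value = -7*log(15/2)/30 - 5*sqrt(5)*atan(11*sqrt(5)/10)/58 - 7*log(141/4)/116 - 61*log(4)/696 - log(6)/40 + log(5)/40 + 61*log(3)/696 + 7*log(101/4)/116 + 5*sqrt(5)*atan(9*sqrt(5)/10)/58 + 7*log(17/2)/30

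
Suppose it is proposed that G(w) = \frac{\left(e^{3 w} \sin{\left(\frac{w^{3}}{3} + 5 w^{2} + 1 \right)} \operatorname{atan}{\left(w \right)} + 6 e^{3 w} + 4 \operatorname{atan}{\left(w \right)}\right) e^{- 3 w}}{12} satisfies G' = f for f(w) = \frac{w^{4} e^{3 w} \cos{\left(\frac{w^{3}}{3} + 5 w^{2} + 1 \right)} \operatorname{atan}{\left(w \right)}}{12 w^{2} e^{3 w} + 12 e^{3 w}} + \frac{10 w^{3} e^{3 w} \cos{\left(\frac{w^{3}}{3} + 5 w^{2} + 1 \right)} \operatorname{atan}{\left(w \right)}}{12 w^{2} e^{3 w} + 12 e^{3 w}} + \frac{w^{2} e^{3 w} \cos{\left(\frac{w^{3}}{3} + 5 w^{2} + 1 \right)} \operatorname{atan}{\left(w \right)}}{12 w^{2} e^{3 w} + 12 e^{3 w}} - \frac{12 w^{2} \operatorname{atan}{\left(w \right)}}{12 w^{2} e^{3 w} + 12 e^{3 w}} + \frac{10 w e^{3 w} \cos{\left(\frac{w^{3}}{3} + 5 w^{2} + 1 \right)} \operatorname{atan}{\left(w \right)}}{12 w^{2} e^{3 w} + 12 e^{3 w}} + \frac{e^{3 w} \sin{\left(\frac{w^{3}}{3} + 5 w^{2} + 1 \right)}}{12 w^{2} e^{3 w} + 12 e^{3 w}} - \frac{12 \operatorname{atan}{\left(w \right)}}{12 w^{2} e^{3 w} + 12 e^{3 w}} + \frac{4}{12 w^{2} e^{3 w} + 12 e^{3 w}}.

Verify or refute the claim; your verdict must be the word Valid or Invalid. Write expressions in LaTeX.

d/dw[G] = \frac{w^{4} e^{3 w} \cos{\left(\frac{w^{3}}{3} + 5 w^{2} + 1 \right)} \operatorname{atan}{\left(w \right)} + 10 w^{3} e^{3 w} \cos{\left(\frac{w^{3}}{3} + 5 w^{2} + 1 \right)} \operatorname{atan}{\left(w \right)} + w^{2} e^{3 w} \cos{\left(\frac{w^{3}}{3} + 5 w^{2} + 1 \right)} \operatorname{atan}{\left(w \right)} - 12 w^{2} \operatorname{atan}{\left(w \right)} + 10 w e^{3 w} \cos{\left(\frac{w^{3}}{3} + 5 w^{2} + 1 \right)} \operatorname{atan}{\left(w \right)} + e^{3 w} \sin{\left(\frac{w^{3}}{3} + 5 w^{2} + 1 \right)} - 12 \operatorname{atan}{\left(w \right)} + 4}{12 w^{2} e^{3 w} + 12 e^{3 w}}
This equals f(w) exactly, so the claim holds.

Valid. The derivative of G reproduces f.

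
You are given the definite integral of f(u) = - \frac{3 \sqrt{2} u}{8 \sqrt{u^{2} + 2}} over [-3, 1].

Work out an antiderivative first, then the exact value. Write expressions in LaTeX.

f matches the chain-rule pattern g'(h)*h' with inner function h(u) = \frac{u^{2}}{2} + 1; substituting w = h(u) collapses the integral.
F(u) = - \frac{3 \sqrt{2} \sqrt{u^{2} + 2}}{8} is an antiderivative of f.
Check: d/du[- \frac{3 \sqrt{2} \sqrt{u^{2} + 2}}{8}] = - \frac{3 \sqrt{2} u}{8 \sqrt{u^{2} + 2}} = f(u).
F(1) = - \frac{3 \sqrt{6}}{8}; F(-3) = - \frac{3 \sqrt{22}}{8}.
Integral = F(1) - F(-3) = - \frac{3 \sqrt{6}}{8} + \frac{3 \sqrt{22}}{8}.

Antiderivative: F(u) = - \frac{3 \sqrt{2} \sqrt{u^{2} + 2}}{8}; value = - \frac{3 \sqrt{6}}{8} + \frac{3 \sqrt{22}}{8}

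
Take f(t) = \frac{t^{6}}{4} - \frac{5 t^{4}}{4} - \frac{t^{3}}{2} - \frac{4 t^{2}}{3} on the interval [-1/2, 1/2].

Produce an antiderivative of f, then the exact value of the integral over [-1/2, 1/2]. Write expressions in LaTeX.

Antiderivative: F(t) = \frac{t^{3} \left(18 t^{4} - 126 t^{2} - 63 t - 224\right)}{504}; value = - \frac{2035}{16128}

The integrand splits into summands that can be handled one at a time.
F(t) = \frac{t^{3} \left(18 t^{4} - 126 t^{2} - 63 t - 224\right)}{504} is an antiderivative of f.
Check: d/dt[\frac{t^{3} \left(18 t^{4} - 126 t^{2} - 63 t - 224\right)}{504}] = \frac{t^{6}}{4} - \frac{5 t^{4}}{4} - \frac{t^{3}}{2} - \frac{4 t^{2}}{3} = f(t).
F(1/2) = - \frac{2287}{32256}; F(-1/2) = \frac{1783}{32256}.
Integral = F(1/2) - F(-1/2) = - \frac{2035}{16128}.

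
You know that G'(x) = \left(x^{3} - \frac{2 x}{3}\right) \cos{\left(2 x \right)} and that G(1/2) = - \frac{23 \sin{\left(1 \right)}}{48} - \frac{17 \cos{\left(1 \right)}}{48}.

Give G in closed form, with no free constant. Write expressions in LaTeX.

A candidate passes only if d/dx[G] lands on the given G'(x) exactly.
A general antiderivative is \frac{x^{3} \sin{\left(2 x \right)}}{2} + \frac{3 x^{2} \cos{\left(2 x \right)}}{4} - \frac{13 x \sin{\left(2 x \right)}}{12} - \frac{13 \cos{\left(2 x \right)}}{24} + C.
The condition gives C = - \frac{23 \sin{\left(1 \right)}}{48} - \frac{17 \cos{\left(1 \right)}}{48} - (- \frac{23 \sin{\left(1 \right)}}{48} - \frac{17 \cos{\left(1 \right)}}{48}) = 0.
So G(x) = \frac{x^{3} \sin{\left(2 x \right)}}{2} + \frac{3 x^{2} \cos{\left(2 x \right)}}{4} - \frac{13 x \sin{\left(2 x \right)}}{12} - \frac{13 \cos{\left(2 x \right)}}{24}.
Check: d/dx[\frac{x^{3} \sin{\left(2 x \right)}}{2} + \frac{3 x^{2} \cos{\left(2 x \right)}}{4} - \frac{13 x \sin{\left(2 x \right)}}{12} - \frac{13 \cos{\left(2 x \right)}}{24}] = x^{3} \cos{\left(2 x \right)} - \frac{2 x \cos{\left(2 x \right)}}{3}, which equals G'(x).

G(x) = \frac{x^{3} \sin{\left(2 x \right)}}{2} + \frac{3 x^{2} \cos{\left(2 x \right)}}{4} - \frac{13 x \sin{\left(2 x \right)}}{12} - \frac{13 \cos{\left(2 x \right)}}{24}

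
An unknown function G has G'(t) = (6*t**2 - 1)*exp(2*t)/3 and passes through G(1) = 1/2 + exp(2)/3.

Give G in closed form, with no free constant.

G'(t) has the shape u'v + uv' for u = t**2 - t + 1/3 and v = exp(2*t) — it is the derivative of the product u*v.
A general antiderivative is (3*t**2 - 3*t + 1)*exp(2*t)/3 + C.
The condition gives C = 1/2 + exp(2)/3 - (exp(2)/3) = 1/2.
So G(t) = (6*t**2*exp(2*t) - 6*t*exp(2*t) + 2*exp(2*t) + 3)/6.
Check: d/dt[(6*t**2*exp(2*t) - 6*t*exp(2*t) + 2*exp(2*t) + 3)/6] = 2*t**2*exp(2*t) - exp(2*t)/3, which equals G'(t).

G(t) = (6*t**2*exp(2*t) - 6*t*exp(2*t) + 2*exp(2*t) + 3)/6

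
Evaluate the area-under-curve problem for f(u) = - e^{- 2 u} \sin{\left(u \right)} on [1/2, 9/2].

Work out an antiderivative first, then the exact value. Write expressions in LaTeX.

Antiderivative: F(u) = \frac{\left(2 \sin{\left(u \right)} + \cos{\left(u \right)}\right) e^{- 2 u}}{5}; value = - \frac{2 \sin{\left(\frac{1}{2} \right)}}{5 e} - \frac{\cos{\left(\frac{1}{2} \right)}}{5 e} + \frac{2 \sin{\left(\frac{9}{2} \right)}}{5 e^{9}} + \frac{\cos{\left(\frac{9}{2} \right)}}{5 e^{9}}

Since d/du undoes antidifferentiation here, F'(u) = f(u) is required of F(u).
F(u) = \frac{\left(2 \sin{\left(u \right)} + \cos{\left(u \right)}\right) e^{- 2 u}}{5} is an antiderivative of f.
Check: d/du[\frac{\left(2 \sin{\left(u \right)} + \cos{\left(u \right)}\right) e^{- 2 u}}{5}] = - e^{- 2 u} \sin{\left(u \right)} = f(u).
F(9/2) = \frac{2 \sin{\left(\frac{9}{2} \right)}}{5 e^{9}} + \frac{\cos{\left(\frac{9}{2} \right)}}{5 e^{9}}; F(1/2) = \frac{\cos{\left(\frac{1}{2} \right)}}{5 e} + \frac{2 \sin{\left(\frac{1}{2} \right)}}{5 e}.
Integral = F(9/2) - F(1/2) = - \frac{2 \sin{\left(\frac{1}{2} \right)}}{5 e} - \frac{\cos{\left(\frac{1}{2} \right)}}{5 e} + \frac{2 \sin{\left(\frac{9}{2} \right)}}{5 e^{9}} + \frac{\cos{\left(\frac{9}{2} \right)}}{5 e^{9}}.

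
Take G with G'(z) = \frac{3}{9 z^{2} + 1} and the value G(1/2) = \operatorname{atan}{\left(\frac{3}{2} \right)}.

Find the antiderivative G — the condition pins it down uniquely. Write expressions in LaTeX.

G(z) = \operatorname{atan}{\left(3 z \right)}

Any candidate G(z) must reproduce the stated G'(z) exactly.
A general antiderivative is \operatorname{atan}{\left(3 z \right)} + C.
The condition gives C = \operatorname{atan}{\left(\frac{3}{2} \right)} - (\operatorname{atan}{\left(\frac{3}{2} \right)}) = 0.
So G(z) = \operatorname{atan}{\left(3 z \right)}.
Check: d/dz[\operatorname{atan}{\left(3 z \right)}] = \frac{3}{9 z^{2} + 1} = G'(z).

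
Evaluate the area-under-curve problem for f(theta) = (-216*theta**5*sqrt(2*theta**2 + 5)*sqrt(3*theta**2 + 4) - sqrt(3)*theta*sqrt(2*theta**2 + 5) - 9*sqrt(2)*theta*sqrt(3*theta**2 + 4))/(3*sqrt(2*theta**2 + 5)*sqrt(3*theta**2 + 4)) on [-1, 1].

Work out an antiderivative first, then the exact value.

Whatever form F(theta) takes, F'(theta) = f(theta) is non-negotiable.
F(theta) = (-216*theta**6 - 27*sqrt(2)*sqrt(2*theta**2 + 5) - 2*sqrt(3)*sqrt(3*theta**2 + 4))/18 is an antiderivative of f.
Check: d/dtheta[(-216*theta**6 - 27*sqrt(2)*sqrt(2*theta**2 + 5) - 2*sqrt(3)*sqrt(3*theta**2 + 4))/18] = (-216*theta**5*sqrt(2*theta**2 + 5)*sqrt(3*theta**2 + 4) - sqrt(3)*theta*sqrt(2*theta**2 + 5) - 9*sqrt(2)*theta*sqrt(3*theta**2 + 4))/(3*sqrt(2*theta**2 + 5)*sqrt(3*theta**2 + 4)) = f(theta).
F(1) = -12 - 3*sqrt(14)/2 - sqrt(21)/9; F(-1) = -12 - 3*sqrt(14)/2 - sqrt(21)/9.
Integral = F(1) - F(-1) = 0.

Antiderivative: F(theta) = (-216*theta**6 - 27*sqrt(2)*sqrt(2*theta**2 + 5) - 2*sqrt(3)*sqrt(3*theta**2 + 4))/18; value = 0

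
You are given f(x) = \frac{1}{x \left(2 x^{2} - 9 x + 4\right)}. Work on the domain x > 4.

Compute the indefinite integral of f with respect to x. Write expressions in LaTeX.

Factor the denominator (x \left(x - 4\right) \left(2 x - 1\right)) and decompose: f = - \frac{4}{7 \left(2 x - 1\right)} + \frac{1}{28 \left(x - 4\right)} + \frac{1}{4 x}; each piece integrates to a log, atan, or power term.
Check: d/dx[\frac{\log{\left(x \right)}}{4} + \frac{\log{\left(x - 4 \right)}}{28} - \frac{2 \log{\left(x - \frac{1}{2} \right)}}{7}] = \frac{1}{2 x^{3} - 9 x^{2} + 4 x}, which equals f(x).

F(x) = \frac{\log{\left(x \right)}}{4} + \frac{\log{\left(x - 4 \right)}}{28} - \frac{2 \log{\left(x - \frac{1}{2} \right)}}{7} + C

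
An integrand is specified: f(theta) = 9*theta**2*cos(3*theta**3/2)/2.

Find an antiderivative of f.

An antiderivative is F(theta) = sin(3*theta**3/2).

f matches the chain-rule pattern g'(h)*h' with inner function h(theta) = 3*theta**3/2; substituting u = h(theta) collapses the integral.
Check: d/dtheta[sin(3*theta**3/2)] = 9*theta**2*cos(3*theta**3/2)/2 = f(theta).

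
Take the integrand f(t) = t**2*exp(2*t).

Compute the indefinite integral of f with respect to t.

f has the shape u'v + uv' for u = t**2/2 - t/2 + 1/4 and v = exp(2*t) — it is the derivative of the product u*v.
Check: d/dt[t**2*exp(2*t)/2 - t*exp(2*t)/2 + exp(2*t)/4] = t**2*exp(2*t) = f(t).

F(t) = t**2*exp(2*t)/2 - t*exp(2*t)/2 + exp(2*t)/4 + C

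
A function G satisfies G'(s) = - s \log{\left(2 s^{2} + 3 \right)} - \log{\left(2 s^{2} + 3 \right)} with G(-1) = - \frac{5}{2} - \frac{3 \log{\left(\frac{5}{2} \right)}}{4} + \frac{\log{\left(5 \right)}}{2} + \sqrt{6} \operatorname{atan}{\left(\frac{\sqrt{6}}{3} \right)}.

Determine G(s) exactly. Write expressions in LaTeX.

Integrate term by term and add the pieces.
A general antiderivative is \frac{s^{2}}{2} + 2 s + \left(- \frac{s^{2}}{2} - s\right) \log{\left(2 s^{2} + 3 \right)} - \frac{3 \log{\left(s^{2} + \frac{3}{2} \right)}}{4} - \sqrt{6} \operatorname{atan}{\left(\frac{\sqrt{6} s}{3} \right)} + C.
The condition gives C = - \frac{5}{2} - \frac{3 \log{\left(\frac{5}{2} \right)}}{4} + \frac{\log{\left(5 \right)}}{2} + \sqrt{6} \operatorname{atan}{\left(\frac{\sqrt{6}}{3} \right)} - (- \frac{3}{2} - \frac{3 \log{\left(\frac{5}{2} \right)}}{4} + \frac{\log{\left(5 \right)}}{2} + \sqrt{6} \operatorname{atan}{\left(\frac{\sqrt{6}}{3} \right)}) = -1.
So G(s) = - \frac{2 s^{2} \log{\left(2 s^{2} + 3 \right)} - 2 s^{2} + 4 s \log{\left(2 s^{2} + 3 \right)} - 8 s + 3 \log{\left(s^{2} + \frac{3}{2} \right)} + 4 \sqrt{6} \operatorname{atan}{\left(\frac{\sqrt{6} s}{3} \right)} + 4}{4}.
Check: d/ds[- \frac{2 s^{2} \log{\left(2 s^{2} + 3 \right)} - 2 s^{2} + 4 s \log{\left(2 s^{2} + 3 \right)} - 8 s + 3 \log{\left(s^{2} + \frac{3}{2} \right)} + 4 \sqrt{6} \operatorname{atan}{\left(\frac{\sqrt{6} s}{3} \right)} + 4}{4}] = - s \log{\left(2 s^{2} + 3 \right)} - \log{\left(2 s^{2} + 3 \right)} = G'(s).

G(s) = - \frac{2 s^{2} \log{\left(2 s^{2} + 3 \right)} - 2 s^{2} + 4 s \log{\left(2 s^{2} + 3 \right)} - 8 s + 3 \log{\left(s^{2} + \frac{3}{2} \right)} + 4 \sqrt{6} \operatorname{atan}{\left(\frac{\sqrt{6} s}{3} \right)} + 4}{4}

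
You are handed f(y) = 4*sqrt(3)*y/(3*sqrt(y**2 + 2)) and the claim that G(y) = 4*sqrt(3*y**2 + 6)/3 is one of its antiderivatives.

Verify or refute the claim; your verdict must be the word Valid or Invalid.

Valid: G'(y) = f(y).

d/dy[G] = 4*sqrt(3)*y/(3*sqrt(y**2 + 2))
This equals f(y) exactly, so the claim holds.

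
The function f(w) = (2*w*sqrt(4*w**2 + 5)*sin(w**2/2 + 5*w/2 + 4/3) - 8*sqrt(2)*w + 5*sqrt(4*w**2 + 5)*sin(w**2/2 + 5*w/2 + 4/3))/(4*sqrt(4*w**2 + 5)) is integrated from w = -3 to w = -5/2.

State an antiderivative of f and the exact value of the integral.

Antiderivative: F(w) = -(sqrt(2)*sqrt(4*w**2 + 5) + cos(w**2/2 + 5*w/2 + 4/3))/2; value = -sqrt(15) + cos(5/3)/2 - cos(43/24)/2 + sqrt(82)/2

For F(w) to be correct the identity F'(w) - f(w) = 0 must hold.
F(w) = -(sqrt(2)*sqrt(4*w**2 + 5) + cos(w**2/2 + 5*w/2 + 4/3))/2 is an antiderivative of f.
Check: d/dw[-(sqrt(2)*sqrt(4*w**2 + 5) + cos(w**2/2 + 5*w/2 + 4/3))/2] = (2*w*sqrt(4*w**2 + 5)*sin(w**2/2 + 5*w/2 + 4/3) - 8*sqrt(2)*w + 5*sqrt(4*w**2 + 5)*sin(w**2/2 + 5*w/2 + 4/3))/(4*sqrt(4*w**2 + 5)) = f(w).
F(-5/2) = -sqrt(15) - cos(43/24)/2; F(-3) = -sqrt(82)/2 - cos(5/3)/2.
Integral = F(-5/2) - F(-3) = -sqrt(15) + cos(5/3)/2 - cos(43/24)/2 + sqrt(82)/2.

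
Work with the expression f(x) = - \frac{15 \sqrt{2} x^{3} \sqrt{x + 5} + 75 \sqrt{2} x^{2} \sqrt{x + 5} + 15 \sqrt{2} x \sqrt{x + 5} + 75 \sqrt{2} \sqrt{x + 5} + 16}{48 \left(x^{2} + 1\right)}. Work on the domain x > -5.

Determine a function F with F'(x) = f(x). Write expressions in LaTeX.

For F(x) to be correct the identity F'(x) - f(x) = 0 must hold.
Check: d/dx[- \frac{\sqrt{2} x^{2} \sqrt{x + 5}}{8} - \frac{5 \sqrt{2} x \sqrt{x + 5}}{4} - \frac{25 \sqrt{2} \sqrt{x + 5}}{8} - \frac{\operatorname{atan}{\left(x \right)}}{3}] = \frac{- 15 \sqrt{2} x^{4} - 150 \sqrt{2} x^{3} - 390 \sqrt{2} x^{2} - 150 \sqrt{2} x - 16 \sqrt{x + 5} - 375 \sqrt{2}}{48 x^{2} \sqrt{x + 5} + 48 \sqrt{x + 5}}, which equals f(x).

An antiderivative is F(x) = - \frac{\sqrt{2} x^{2} \sqrt{x + 5}}{8} - \frac{5 \sqrt{2} x \sqrt{x + 5}}{4} - \frac{25 \sqrt{2} \sqrt{x + 5}}{8} - \frac{\operatorname{atan}{\left(x \right)}}{3}.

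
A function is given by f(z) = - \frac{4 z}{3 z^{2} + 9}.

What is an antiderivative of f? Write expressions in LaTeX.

An antiderivative is F(z) = - \frac{2 \log{\left(z^{2} + 3 \right)}}{3}.

f matches the chain-rule pattern g'(h)*h' with inner function h(z) = z^{2} + 3; substituting u = h(z) collapses the integral.
Check: d/dz[- \frac{2 \log{\left(z^{2} + 3 \right)}}{3}] = - \frac{4 z}{3 z^{2} + 9} = f(z).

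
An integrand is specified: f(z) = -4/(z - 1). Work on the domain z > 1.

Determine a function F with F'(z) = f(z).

An antiderivative is F(z) = -4*log(2*z - 2).

Recover f(z) by differentiating a candidate F(z); any mismatch rules it out.
Check: d/dz[-4*log(2*z - 2)] = -4/(z - 1) = f(z).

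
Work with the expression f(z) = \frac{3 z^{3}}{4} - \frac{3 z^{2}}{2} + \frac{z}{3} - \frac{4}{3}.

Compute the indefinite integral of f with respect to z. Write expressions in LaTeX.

Integrate term by term and add the pieces.
Check: d/dz[\frac{z \left(9 z^{3} - 24 z^{2} + 8 z - 64\right)}{48}] = \frac{3 z^{3}}{4} - \frac{3 z^{2}}{2} + \frac{z}{3} - \frac{4}{3} = f(z).

F(z) = \frac{z \left(9 z^{3} - 24 z^{2} + 8 z - 64\right)}{48} + C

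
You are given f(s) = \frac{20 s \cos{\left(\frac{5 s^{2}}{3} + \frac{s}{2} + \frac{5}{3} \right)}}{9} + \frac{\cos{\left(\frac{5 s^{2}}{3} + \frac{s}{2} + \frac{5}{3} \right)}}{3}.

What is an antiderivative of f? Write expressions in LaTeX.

f matches the chain-rule pattern g'(h)*h' with inner function h(s) = \frac{5 s^{2}}{3} + \frac{s}{2} + \frac{5}{3}; substituting u = h(s) collapses the integral.
Check: d/ds[\frac{2 \sin{\left(\frac{5 s^{2}}{3} + \frac{s}{2} + \frac{5}{3} \right)}}{3}] = \frac{20 s \cos{\left(\frac{5 s^{2}}{3} + \frac{s}{2} + \frac{5}{3} \right)}}{9} + \frac{\cos{\left(\frac{5 s^{2}}{3} + \frac{s}{2} + \frac{5}{3} \right)}}{3} = f(s).

An antiderivative is F(s) = \frac{2 \sin{\left(\frac{5 s^{2}}{3} + \frac{s}{2} + \frac{5}{3} \right)}}{3}.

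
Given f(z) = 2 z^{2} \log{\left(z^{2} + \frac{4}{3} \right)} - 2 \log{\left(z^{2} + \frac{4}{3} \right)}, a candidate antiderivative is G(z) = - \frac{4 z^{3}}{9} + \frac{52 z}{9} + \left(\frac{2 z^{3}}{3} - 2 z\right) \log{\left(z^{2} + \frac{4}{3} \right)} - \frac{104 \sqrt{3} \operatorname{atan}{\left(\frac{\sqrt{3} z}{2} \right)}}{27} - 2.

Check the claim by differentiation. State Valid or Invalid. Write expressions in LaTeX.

d/dz[G] = 2 z^{2} \log{\left(z^{2} + \frac{4}{3} \right)} - 2 \log{\left(z^{2} + \frac{4}{3} \right)}
This equals f(z) exactly, so the claim holds.

Valid - differentiating G returns exactly f.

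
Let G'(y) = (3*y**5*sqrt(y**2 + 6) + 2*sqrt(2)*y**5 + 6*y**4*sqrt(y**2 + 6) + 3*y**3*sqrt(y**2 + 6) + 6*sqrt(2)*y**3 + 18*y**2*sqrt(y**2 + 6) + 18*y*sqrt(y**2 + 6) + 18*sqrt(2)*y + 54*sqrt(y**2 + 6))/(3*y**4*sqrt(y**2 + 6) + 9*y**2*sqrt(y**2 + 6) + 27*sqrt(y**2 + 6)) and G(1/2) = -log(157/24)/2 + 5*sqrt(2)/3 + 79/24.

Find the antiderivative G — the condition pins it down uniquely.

Since d/dy undoes antidifferentiation here, G(y) must give back the stated G'(y).
A general antiderivative is y**2/2 + 2*y + 4*sqrt(y**2/2 + 3)/3 - log(2*y**4/3 + 2*y**2 + 6)/2 + 5/3 + C.
The condition gives C = -log(157/24)/2 + 5*sqrt(2)/3 + 79/24 - (-log(157/24)/2 + 5*sqrt(2)/3 + 67/24) = 1/2.
So G(y) = y**2/2 + 2*y + 4*sqrt(y**2/2 + 3)/3 - log(2*y**4/3 + 2*y**2 + 6)/2 + 13/6.
Check: d/dy[y**2/2 + 2*y + 4*sqrt(y**2/2 + 3)/3 - log(2*y**4/3 + 2*y**2 + 6)/2 + 13/6] = (3*y**5*sqrt(y**2 + 6) + 2*sqrt(2)*y**5 + 6*y**4*sqrt(y**2 + 6) + 3*y**3*sqrt(y**2 + 6) + 6*sqrt(2)*y**3 + 18*y**2*sqrt(y**2 + 6) + 18*y*sqrt(y**2 + 6) + 18*sqrt(2)*y + 54*sqrt(y**2 + 6))/(3*y**4*sqrt(y**2 + 6) + 9*y**2*sqrt(y**2 + 6) + 27*sqrt(y**2 + 6)) = G'(y).

G(y) = y**2/2 + 2*y + 4*sqrt(y**2/2 + 3)/3 - log(2*y**4/3 + 2*y**2 + 6)/2 + 13/6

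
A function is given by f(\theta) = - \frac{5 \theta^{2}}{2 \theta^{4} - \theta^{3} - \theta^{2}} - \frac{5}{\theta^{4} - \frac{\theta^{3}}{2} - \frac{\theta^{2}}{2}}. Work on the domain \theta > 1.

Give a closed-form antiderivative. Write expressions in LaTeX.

An antiderivative is F(\theta) = \frac{5 \left(- 2 \theta \log{\left(\theta \right)} - \theta \log{\left(\theta - 1 \right)} + 3 \theta \log{\left(\theta + \frac{1}{2} \right)} - 2\right)}{\theta}.

Factor the denominator (\theta^{2} \left(\theta - 1\right) \left(2 \theta + 1\right)) and decompose: f = \frac{30}{2 \theta + 1} - \frac{5}{\theta - 1} - \frac{10}{\theta} + \frac{10}{\theta^{2}}; each piece integrates to a log, atan, or power term.
Check: d/d\theta[\frac{5 \left(- 2 \theta \log{\left(\theta \right)} - \theta \log{\left(\theta - 1 \right)} + 3 \theta \log{\left(\theta + \frac{1}{2} \right)} - 2\right)}{\theta}] = \frac{- 5 \theta^{2} - 10}{2 \theta^{4} - \theta^{3} - \theta^{2}}, which equals f(\theta).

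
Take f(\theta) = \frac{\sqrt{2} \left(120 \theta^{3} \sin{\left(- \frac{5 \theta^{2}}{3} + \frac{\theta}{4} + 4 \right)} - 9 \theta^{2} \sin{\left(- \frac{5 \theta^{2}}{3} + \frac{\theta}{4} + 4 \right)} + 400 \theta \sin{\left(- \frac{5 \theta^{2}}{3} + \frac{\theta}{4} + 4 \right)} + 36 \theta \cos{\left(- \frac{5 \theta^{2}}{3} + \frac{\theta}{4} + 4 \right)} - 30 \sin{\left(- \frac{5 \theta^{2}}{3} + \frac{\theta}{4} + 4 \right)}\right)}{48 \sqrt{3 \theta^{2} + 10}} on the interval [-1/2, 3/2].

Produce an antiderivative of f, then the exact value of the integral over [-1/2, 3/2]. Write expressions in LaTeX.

f has the shape u'v + uv' for u = \frac{\sqrt{\frac{3 \theta^{2}}{2} + 5}}{2} and v = \cos{\left(- \frac{5 \theta^{2}}{3} + \frac{\theta}{4} + 4 \right)} — it is the derivative of the product u*v.
F(\theta) = \frac{\sqrt{\frac{3 \theta^{2}}{2} + 5} \cos{\left(- \frac{5 \theta^{2}}{3} + \frac{\theta}{4} + 4 \right)}}{2} is an antiderivative of f.
Check: d/d\theta[\frac{\sqrt{\frac{3 \theta^{2}}{2} + 5} \cos{\left(- \frac{5 \theta^{2}}{3} + \frac{\theta}{4} + 4 \right)}}{2}] = \frac{\sqrt{2} \left(120 \theta^{3} \sin{\left(- \frac{5 \theta^{2}}{3} + \frac{\theta}{4} + 4 \right)} - 9 \theta^{2} \sin{\left(- \frac{5 \theta^{2}}{3} + \frac{\theta}{4} + 4 \right)} + 400 \theta \sin{\left(- \frac{5 \theta^{2}}{3} + \frac{\theta}{4} + 4 \right)} + 36 \theta \cos{\left(- \frac{5 \theta^{2}}{3} + \frac{\theta}{4} + 4 \right)} - 30 \sin{\left(- \frac{5 \theta^{2}}{3} + \frac{\theta}{4} + 4 \right)}\right)}{48 \sqrt{3 \theta^{2} + 10}} = f(\theta).
F(3/2) = \frac{\sqrt{134} \cos{\left(\frac{5}{8} \right)}}{8}; F(-1/2) = \frac{\sqrt{86} \cos{\left(\frac{83}{24} \right)}}{8}.
Integral = F(3/2) - F(-1/2) = - \frac{\sqrt{86} \cos{\left(\frac{83}{24} \right)}}{8} + \frac{\sqrt{134} \cos{\left(\frac{5}{8} \right)}}{8}.

Antiderivative: F(\theta) = \frac{\sqrt{\frac{3 \theta^{2}}{2} + 5} \cos{\left(- \frac{5 \theta^{2}}{3} + \frac{\theta}{4} + 4 \right)}}{2}; value = - \frac{\sqrt{86} \cos{\left(\frac{83}{24} \right)}}{8} + \frac{\sqrt{134} \cos{\left(\frac{5}{8} \right)}}{8}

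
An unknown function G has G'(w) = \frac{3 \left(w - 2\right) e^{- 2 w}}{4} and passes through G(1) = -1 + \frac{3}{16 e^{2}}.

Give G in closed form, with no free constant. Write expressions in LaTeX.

Recognize the product-rule pattern: G'(w) = u'v + uv' with u = \frac{9}{16} - \frac{3 w}{8}, v = e^{- 2 w}, so integration by parts undoes it.
A general antiderivative is \frac{\left(9 - 6 w\right) e^{- 2 w}}{16} + C.
The condition gives C = -1 + \frac{3}{16 e^{2}} - (\frac{3}{16 e^{2}}) = -1.
So G(w) = \frac{\left(- 6 w - 16 e^{2 w} + 9\right) e^{- 2 w}}{16}.
Check: d/dw[\frac{\left(- 6 w - 16 e^{2 w} + 9\right) e^{- 2 w}}{16}] = \frac{\left(3 w - 6\right) e^{- 2 w}}{4}, which equals G'(w).

G(w) = \frac{\left(- 6 w - 16 e^{2 w} + 9\right) e^{- 2 w}}{16}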